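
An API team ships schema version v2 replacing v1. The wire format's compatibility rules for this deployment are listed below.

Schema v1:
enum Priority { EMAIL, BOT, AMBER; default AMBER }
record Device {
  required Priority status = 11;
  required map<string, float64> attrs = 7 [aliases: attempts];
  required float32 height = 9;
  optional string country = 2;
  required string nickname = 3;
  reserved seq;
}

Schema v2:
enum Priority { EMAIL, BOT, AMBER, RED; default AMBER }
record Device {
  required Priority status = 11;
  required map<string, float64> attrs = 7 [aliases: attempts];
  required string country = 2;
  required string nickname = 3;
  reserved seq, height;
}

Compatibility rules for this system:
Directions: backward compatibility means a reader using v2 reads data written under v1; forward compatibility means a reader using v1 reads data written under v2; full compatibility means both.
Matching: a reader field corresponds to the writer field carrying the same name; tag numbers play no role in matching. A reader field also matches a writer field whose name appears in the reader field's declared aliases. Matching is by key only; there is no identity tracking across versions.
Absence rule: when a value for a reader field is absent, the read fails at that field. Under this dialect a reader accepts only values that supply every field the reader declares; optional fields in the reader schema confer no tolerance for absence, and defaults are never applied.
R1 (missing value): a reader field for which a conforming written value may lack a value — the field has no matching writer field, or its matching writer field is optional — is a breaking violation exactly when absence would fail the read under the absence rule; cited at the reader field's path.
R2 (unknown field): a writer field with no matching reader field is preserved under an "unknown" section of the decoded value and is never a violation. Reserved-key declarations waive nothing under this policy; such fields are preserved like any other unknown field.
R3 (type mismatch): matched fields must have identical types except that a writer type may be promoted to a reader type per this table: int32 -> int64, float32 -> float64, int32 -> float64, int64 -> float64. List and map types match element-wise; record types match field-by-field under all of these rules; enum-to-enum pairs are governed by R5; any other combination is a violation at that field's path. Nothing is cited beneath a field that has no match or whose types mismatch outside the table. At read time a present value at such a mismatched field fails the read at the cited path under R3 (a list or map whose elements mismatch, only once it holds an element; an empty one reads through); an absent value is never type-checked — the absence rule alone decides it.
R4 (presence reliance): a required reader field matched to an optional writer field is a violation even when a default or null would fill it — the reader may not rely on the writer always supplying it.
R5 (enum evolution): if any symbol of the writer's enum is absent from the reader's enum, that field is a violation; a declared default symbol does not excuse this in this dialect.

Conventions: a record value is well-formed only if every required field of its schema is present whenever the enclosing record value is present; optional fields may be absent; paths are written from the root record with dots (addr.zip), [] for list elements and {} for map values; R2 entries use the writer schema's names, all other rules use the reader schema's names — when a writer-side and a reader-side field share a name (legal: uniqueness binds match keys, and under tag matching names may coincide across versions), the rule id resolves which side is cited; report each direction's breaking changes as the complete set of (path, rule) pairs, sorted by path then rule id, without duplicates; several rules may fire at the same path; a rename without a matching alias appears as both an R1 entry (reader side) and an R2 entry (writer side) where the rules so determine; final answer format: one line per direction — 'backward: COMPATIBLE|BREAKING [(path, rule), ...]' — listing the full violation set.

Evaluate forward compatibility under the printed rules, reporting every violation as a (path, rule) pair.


forward: BREAKING [(height, R1), (status, R5)]

the writer's type comes first in each Device pair
forward for Device (reader v1, writer v2):
  status: Priority -> Priority, writer required; from status
  attrs: map<string, float64> -> map<string, float64>, writer required; from attrs
  height: no writer match
  country: string -> string, writer required; from country
  nickname: string -> string, writer required; from nickname
  rule R1 violated at height
  rule R5 violated at status
  => forward verdict for Device: BREAKING, 2 violation(s)


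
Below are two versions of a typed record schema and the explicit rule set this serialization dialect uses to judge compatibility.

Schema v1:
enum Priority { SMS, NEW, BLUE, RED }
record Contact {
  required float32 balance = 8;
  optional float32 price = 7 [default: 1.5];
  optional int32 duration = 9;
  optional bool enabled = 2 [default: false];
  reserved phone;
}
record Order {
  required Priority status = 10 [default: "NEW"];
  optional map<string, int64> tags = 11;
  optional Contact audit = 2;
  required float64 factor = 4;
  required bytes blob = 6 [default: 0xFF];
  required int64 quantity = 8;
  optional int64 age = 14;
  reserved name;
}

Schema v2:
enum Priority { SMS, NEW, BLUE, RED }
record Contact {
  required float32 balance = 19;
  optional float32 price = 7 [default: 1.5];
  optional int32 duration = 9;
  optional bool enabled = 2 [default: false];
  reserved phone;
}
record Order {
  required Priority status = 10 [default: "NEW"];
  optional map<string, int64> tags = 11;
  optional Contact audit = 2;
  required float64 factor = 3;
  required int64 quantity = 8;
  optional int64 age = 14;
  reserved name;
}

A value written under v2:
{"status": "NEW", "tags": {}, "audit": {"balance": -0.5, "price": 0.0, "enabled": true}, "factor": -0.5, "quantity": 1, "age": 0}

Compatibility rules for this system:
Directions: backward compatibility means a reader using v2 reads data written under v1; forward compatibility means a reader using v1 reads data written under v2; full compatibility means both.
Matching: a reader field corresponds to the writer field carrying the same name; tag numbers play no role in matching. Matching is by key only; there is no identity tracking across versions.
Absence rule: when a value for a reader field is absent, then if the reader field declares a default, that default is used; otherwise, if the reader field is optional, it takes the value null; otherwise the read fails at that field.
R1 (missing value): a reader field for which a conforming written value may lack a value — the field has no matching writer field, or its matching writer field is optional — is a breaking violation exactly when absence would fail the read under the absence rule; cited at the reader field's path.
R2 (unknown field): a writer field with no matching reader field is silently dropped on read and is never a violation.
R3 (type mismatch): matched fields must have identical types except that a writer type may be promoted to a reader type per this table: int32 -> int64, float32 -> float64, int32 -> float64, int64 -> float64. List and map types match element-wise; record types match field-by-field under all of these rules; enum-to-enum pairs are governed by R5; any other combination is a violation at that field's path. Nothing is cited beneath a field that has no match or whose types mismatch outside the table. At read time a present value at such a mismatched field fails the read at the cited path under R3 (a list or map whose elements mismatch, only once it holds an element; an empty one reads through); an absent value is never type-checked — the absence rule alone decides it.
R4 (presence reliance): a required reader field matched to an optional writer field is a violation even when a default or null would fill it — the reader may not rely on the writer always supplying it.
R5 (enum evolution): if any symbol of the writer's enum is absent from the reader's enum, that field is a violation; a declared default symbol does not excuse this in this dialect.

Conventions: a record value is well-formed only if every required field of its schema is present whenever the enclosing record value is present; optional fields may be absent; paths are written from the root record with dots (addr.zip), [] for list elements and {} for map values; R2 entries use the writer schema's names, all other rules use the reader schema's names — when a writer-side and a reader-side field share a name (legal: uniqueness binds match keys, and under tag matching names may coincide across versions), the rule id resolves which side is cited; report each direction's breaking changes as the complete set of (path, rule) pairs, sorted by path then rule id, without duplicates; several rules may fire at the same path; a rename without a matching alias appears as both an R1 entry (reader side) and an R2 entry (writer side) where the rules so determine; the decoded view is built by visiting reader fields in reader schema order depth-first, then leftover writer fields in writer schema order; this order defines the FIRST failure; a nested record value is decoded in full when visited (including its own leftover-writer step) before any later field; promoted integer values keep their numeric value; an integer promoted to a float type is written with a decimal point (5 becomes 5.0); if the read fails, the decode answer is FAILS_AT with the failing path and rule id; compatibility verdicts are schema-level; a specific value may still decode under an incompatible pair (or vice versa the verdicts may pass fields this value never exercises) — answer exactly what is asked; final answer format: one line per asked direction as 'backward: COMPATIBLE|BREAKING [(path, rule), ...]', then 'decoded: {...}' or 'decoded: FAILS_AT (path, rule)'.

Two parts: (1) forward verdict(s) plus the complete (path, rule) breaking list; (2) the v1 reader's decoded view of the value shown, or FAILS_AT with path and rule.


each type pair in Order: writer, then reader
forward pass over Order, reader schema v1, writer schema v2:
  status: Priority -> Priority, writer required; from status
  tags: map<string, int64> -> map<string, int64>, writer optional; from tags
  audit: Contact -> Contact, writer optional; from audit
  factor: float64 -> float64, writer required; from factor
  blob: no writer match
  quantity: int64 -> int64, writer required; from quantity
  age: int64 -> int64, writer optional; from age
  audit.balance: float32 -> float32, writer required; from audit.balance
  audit.price: float32 -> float32, writer optional; from audit.price
  audit.duration: int32 -> int32, writer optional; from audit.duration
  audit.enabled: bool -> bool, writer optional; from audit.enabled
  => no violations; forward on Order: COMPATIBLE
migrating the Order value to v1:
  status := "NEW"
  tags := {}
  audit.balance := -0.5
  audit.price := 0.0
  audit.duration := null (not supplied -> null)
  audit.enabled := true
  factor := -0.5
  blob := 0xFF (no value, default fills)
  quantity := 1
  age := 0
  => decoded: {"status": "NEW", "tags": {}, "audit": {"balance": -0.5, "price": 0.0, "duration": null, "enabled": true}, "factor": -0.5, "blob": 0xFF, "quantity": 1, "age": 0}
remaining Order differences; none change what is asked:
  field balance in record Contact: tag 8 changed to 19 -> no rule fires on it in Order's dialect; the asked verdict holds
  field factor in record Order: tag 4 changed to 3 -> no rule fires on it in Order's dialect; the asked verdict holds
  removed field blob from record Order -> no rule fires on it in Order's dialect; the asked verdict holds

forward: COMPATIBLE []; decoded: {"status": "NEW", "tags": {}, "audit": {"balance": -0.5, "price": 0.0, "duration": null, "enabled": true}, "factor": -0.5, "blob": 0xFF, "quantity": 1, "age": 0}


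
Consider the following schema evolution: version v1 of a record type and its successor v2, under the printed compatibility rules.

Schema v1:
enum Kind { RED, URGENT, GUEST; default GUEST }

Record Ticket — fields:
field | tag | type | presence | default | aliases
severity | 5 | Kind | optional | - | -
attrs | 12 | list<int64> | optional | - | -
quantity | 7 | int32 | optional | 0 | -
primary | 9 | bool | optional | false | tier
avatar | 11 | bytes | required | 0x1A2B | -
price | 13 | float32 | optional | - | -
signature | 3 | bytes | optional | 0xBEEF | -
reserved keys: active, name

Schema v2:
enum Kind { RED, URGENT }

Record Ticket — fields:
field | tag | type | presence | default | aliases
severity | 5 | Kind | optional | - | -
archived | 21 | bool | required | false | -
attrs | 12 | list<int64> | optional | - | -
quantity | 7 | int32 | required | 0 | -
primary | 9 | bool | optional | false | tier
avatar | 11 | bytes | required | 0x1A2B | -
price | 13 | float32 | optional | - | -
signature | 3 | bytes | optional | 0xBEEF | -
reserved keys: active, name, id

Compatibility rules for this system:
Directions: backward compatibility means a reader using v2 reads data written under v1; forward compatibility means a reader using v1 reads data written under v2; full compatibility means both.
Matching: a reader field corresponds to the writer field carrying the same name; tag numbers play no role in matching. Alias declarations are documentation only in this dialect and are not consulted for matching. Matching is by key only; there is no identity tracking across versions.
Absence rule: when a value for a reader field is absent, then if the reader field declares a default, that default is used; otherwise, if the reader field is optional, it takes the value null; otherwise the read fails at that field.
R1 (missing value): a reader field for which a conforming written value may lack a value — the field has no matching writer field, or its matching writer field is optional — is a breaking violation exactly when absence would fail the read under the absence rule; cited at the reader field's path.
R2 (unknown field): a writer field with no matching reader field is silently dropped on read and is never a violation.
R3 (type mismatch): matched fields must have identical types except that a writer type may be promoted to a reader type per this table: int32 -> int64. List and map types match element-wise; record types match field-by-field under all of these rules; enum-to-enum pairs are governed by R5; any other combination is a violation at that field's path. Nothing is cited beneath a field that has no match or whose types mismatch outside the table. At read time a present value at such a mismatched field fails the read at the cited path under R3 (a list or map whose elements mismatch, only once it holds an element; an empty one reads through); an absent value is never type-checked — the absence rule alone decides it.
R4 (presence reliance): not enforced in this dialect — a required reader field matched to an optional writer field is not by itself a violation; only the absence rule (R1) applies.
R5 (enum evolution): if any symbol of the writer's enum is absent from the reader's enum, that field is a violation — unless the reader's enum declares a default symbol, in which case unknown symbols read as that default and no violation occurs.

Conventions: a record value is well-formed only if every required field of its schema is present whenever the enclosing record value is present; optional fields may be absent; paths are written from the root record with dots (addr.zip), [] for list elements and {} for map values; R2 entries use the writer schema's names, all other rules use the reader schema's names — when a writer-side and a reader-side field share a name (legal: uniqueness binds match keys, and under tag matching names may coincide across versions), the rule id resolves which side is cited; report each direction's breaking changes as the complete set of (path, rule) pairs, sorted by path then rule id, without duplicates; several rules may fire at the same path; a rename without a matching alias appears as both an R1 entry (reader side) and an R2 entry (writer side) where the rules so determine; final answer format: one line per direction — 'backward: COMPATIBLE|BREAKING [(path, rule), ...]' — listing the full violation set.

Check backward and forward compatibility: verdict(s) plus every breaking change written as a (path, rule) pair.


backward: BREAKING [(severity, R5)]; forward: COMPATIBLE []

in Ticket below, arrows point writer -> reader
checking backward for Ticket: reader v2 against writer v1:
  severity <- severity (Kind -> Kind, writer optional)
  archived has no writer counterpart
  attrs <- attrs (list<int64> -> list<int64>, writer optional)
  quantity <- quantity (int32 -> int32, writer optional)
  primary <- primary (bool -> bool, writer optional)
  avatar <- avatar (bytes -> bytes, writer required)
  price <- price (float32 -> float32, writer optional)
  signature <- signature (bytes -> bytes, writer optional)
  rule R5 violated at severity
  => backward: BREAKING (1)
checking forward for Ticket: reader v1 against writer v2:
  severity <- severity (Kind -> Kind, writer optional)
  attrs <- attrs (list<int64> -> list<int64>, writer optional)
  quantity <- quantity (int32 -> int32, writer required)
  primary <- primary (bool -> bool, writer optional)
  avatar <- avatar (bytes -> bytes, writer required)
  price <- price (float32 -> float32, writer optional)
  signature <- signature (bytes -> bytes, writer optional)
  archived (writer side), unknown to reader
  => forward: COMPATIBLE


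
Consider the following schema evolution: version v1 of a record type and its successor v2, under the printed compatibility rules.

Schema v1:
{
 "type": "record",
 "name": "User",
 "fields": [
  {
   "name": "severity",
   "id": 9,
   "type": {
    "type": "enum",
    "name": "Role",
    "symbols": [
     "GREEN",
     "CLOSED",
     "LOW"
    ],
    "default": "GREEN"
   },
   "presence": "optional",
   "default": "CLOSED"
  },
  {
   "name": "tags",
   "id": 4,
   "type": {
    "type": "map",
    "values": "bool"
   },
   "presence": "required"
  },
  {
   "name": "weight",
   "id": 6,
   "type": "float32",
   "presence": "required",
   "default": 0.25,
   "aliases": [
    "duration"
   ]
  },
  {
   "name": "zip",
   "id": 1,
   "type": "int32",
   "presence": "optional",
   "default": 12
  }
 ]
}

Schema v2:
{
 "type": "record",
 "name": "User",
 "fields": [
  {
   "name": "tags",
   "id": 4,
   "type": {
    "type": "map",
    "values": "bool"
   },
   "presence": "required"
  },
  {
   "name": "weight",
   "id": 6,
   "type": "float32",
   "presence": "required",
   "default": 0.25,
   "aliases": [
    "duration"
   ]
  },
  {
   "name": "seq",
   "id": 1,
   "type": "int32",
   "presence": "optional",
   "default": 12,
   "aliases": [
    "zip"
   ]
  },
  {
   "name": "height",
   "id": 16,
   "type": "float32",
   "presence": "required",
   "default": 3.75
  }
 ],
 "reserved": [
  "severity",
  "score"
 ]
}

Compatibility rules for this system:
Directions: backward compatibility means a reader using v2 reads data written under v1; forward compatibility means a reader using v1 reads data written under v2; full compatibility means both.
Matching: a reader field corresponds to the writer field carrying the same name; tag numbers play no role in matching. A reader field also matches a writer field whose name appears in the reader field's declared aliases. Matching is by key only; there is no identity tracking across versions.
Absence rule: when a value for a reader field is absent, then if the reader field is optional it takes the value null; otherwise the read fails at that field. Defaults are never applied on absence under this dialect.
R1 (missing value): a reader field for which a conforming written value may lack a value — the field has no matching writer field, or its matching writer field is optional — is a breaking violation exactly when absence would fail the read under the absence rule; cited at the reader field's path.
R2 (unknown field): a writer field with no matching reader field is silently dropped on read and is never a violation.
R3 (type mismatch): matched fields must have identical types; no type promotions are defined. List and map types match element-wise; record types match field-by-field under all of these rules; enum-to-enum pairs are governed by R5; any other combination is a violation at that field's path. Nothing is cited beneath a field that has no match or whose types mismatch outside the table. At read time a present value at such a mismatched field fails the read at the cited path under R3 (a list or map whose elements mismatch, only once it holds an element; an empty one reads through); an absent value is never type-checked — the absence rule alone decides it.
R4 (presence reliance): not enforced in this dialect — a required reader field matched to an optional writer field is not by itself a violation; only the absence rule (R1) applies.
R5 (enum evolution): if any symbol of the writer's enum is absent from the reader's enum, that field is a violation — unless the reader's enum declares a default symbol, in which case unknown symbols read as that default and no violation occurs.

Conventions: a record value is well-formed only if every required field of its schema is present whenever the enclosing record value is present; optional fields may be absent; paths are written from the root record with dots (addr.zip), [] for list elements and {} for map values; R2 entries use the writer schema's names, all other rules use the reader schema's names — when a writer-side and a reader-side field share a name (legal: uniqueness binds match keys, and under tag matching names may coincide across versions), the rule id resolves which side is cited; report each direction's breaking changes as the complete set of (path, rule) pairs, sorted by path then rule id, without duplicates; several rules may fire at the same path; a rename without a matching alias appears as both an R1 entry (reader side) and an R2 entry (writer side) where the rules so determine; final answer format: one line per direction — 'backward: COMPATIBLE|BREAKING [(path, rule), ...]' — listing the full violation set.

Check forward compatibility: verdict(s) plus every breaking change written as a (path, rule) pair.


forward: COMPATIBLE []

the writer's type comes first in each User pair
forward analysis of User with v1 as reader and v2 as writer:
  severity has no writer counterpart
  tags: map<string, bool> -> map<string, bool>, writer required; from tags
  weight: float32 -> float32, writer required; from weight
  zip has no writer counterpart
  leftover writer field: seq
  leftover writer field: height
  nothing fires on User: forward is COMPATIBLE
remaining User differences; none change what is asked:
  removed field severity from record User (its key "severity" joins the reserved list) -> fires no rule on User, leaving the asked answer as it is
  renamed field zip to seq in record User (alias zip declared on the renamed field) -> fires no rule on User, leaving the asked answer as it is
  added field height to record User: required float32, tag 16, default 3.75 (in v2 it sits last) -> matters only for User's backward compatibility — outside the asked direction


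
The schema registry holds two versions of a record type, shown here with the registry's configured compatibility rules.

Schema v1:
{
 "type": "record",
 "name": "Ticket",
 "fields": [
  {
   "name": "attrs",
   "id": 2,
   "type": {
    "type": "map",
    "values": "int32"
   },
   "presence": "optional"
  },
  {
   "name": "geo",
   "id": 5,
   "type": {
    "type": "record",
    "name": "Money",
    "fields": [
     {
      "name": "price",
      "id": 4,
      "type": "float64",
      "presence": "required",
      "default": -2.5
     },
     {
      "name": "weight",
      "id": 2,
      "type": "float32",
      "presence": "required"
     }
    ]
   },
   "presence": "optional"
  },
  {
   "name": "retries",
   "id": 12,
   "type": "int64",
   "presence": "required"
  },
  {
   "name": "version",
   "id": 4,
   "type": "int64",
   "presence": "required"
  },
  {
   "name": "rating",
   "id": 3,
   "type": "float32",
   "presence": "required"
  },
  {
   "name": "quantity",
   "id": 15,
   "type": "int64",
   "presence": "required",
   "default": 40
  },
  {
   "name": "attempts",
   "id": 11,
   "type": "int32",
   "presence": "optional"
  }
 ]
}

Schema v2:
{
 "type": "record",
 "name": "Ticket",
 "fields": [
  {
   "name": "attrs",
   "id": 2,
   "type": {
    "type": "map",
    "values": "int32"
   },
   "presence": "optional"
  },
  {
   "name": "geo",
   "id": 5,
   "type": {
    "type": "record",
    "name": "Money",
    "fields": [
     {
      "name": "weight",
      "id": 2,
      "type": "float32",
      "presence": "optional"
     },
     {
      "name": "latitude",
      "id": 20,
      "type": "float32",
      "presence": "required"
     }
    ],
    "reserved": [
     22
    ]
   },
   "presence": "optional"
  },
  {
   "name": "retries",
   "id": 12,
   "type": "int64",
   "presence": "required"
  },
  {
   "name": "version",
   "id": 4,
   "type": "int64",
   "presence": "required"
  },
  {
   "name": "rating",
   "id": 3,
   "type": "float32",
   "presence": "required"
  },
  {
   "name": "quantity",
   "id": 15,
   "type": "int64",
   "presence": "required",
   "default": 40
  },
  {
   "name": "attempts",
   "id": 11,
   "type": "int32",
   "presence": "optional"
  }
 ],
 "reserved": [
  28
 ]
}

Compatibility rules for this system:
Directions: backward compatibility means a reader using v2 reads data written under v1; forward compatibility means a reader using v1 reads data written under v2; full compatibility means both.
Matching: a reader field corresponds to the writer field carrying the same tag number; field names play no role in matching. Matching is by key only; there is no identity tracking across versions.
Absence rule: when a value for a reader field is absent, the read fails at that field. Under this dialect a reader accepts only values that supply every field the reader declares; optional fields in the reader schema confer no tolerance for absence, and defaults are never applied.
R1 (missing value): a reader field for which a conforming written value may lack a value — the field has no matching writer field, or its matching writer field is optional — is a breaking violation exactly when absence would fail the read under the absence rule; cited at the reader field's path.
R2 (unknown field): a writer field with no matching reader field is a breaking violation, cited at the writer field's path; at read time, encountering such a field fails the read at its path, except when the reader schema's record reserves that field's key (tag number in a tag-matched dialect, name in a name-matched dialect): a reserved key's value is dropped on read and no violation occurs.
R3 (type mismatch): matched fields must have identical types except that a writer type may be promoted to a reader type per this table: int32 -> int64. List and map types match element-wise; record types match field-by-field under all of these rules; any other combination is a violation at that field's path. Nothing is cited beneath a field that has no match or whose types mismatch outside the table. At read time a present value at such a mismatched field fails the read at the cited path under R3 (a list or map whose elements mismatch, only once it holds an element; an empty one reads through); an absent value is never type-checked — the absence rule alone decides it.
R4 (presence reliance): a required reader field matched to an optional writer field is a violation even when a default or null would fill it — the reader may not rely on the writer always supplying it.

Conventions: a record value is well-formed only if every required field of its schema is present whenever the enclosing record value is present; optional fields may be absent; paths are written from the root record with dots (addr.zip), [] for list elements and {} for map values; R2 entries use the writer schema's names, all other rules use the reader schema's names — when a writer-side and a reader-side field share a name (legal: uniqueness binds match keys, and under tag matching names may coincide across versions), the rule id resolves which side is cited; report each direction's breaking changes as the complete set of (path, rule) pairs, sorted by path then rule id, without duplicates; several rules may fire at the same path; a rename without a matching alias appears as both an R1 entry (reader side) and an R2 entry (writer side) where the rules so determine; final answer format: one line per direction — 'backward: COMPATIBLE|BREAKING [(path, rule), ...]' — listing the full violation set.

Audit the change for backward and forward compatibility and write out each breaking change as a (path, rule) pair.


backward: BREAKING [(attempts, R1), (attrs, R1), (geo, R1), (geo.latitude, R1), (geo.price, R2)]; forward: BREAKING [(attempts, R1), (attrs, R1), (geo, R1), (geo.latitude, R2), (geo.price, R1), (geo.weight, R1), (geo.weight, R4)]

each type pair in Ticket: writer, then reader
backward on Ticket — v2 reading data written by v1:
  attrs: map<string, int32> -> map<string, int32>, writer optional; from attrs
  geo: Money -> Money, writer optional; from geo
  retries: int64 -> int64, writer required; from retries
  version: int64 -> int64, writer required; from version
  rating: float32 -> float32, writer required; from rating
  quantity: int64 -> int64, writer required; from quantity
  attempts: int32 -> int32, writer optional; from attempts
  geo.weight: float32 -> float32, writer required; from geo.weight
  geo.latitude has no writer counterpart
  leftover writer field: geo.price
  rule R1 violated at attempts
  rule R1 violated at attrs
  rule R1 violated at geo
  rule R1 violated at geo.latitude
  rule R2 violated at geo.price
  => backward: BREAKING (5)
forward on Ticket — v1 reading data written by v2:
  attrs: map<string, int32> -> map<string, int32>, writer optional; from attrs
  geo: Money -> Money, writer optional; from geo
  retries: int64 -> int64, writer required; from retries
  version: int64 -> int64, writer required; from version
  rating: float32 -> float32, writer required; from rating
  quantity: int64 -> int64, writer required; from quantity
  attempts: int32 -> int32, writer optional; from attempts
  geo.price has no writer counterpart
  geo.weight: float32 -> float32, writer optional; from geo.weight
  leftover writer field: geo.latitude
  rule R1 violated at attempts
  rule R1 violated at attrs
  rule R1 violated at geo
  rule R2 violated at geo.latitude
  rule R1 violated at geo.price
  rule R1 violated at geo.weight
  rule R4 violated at geo.weight
  => forward: BREAKING (7)


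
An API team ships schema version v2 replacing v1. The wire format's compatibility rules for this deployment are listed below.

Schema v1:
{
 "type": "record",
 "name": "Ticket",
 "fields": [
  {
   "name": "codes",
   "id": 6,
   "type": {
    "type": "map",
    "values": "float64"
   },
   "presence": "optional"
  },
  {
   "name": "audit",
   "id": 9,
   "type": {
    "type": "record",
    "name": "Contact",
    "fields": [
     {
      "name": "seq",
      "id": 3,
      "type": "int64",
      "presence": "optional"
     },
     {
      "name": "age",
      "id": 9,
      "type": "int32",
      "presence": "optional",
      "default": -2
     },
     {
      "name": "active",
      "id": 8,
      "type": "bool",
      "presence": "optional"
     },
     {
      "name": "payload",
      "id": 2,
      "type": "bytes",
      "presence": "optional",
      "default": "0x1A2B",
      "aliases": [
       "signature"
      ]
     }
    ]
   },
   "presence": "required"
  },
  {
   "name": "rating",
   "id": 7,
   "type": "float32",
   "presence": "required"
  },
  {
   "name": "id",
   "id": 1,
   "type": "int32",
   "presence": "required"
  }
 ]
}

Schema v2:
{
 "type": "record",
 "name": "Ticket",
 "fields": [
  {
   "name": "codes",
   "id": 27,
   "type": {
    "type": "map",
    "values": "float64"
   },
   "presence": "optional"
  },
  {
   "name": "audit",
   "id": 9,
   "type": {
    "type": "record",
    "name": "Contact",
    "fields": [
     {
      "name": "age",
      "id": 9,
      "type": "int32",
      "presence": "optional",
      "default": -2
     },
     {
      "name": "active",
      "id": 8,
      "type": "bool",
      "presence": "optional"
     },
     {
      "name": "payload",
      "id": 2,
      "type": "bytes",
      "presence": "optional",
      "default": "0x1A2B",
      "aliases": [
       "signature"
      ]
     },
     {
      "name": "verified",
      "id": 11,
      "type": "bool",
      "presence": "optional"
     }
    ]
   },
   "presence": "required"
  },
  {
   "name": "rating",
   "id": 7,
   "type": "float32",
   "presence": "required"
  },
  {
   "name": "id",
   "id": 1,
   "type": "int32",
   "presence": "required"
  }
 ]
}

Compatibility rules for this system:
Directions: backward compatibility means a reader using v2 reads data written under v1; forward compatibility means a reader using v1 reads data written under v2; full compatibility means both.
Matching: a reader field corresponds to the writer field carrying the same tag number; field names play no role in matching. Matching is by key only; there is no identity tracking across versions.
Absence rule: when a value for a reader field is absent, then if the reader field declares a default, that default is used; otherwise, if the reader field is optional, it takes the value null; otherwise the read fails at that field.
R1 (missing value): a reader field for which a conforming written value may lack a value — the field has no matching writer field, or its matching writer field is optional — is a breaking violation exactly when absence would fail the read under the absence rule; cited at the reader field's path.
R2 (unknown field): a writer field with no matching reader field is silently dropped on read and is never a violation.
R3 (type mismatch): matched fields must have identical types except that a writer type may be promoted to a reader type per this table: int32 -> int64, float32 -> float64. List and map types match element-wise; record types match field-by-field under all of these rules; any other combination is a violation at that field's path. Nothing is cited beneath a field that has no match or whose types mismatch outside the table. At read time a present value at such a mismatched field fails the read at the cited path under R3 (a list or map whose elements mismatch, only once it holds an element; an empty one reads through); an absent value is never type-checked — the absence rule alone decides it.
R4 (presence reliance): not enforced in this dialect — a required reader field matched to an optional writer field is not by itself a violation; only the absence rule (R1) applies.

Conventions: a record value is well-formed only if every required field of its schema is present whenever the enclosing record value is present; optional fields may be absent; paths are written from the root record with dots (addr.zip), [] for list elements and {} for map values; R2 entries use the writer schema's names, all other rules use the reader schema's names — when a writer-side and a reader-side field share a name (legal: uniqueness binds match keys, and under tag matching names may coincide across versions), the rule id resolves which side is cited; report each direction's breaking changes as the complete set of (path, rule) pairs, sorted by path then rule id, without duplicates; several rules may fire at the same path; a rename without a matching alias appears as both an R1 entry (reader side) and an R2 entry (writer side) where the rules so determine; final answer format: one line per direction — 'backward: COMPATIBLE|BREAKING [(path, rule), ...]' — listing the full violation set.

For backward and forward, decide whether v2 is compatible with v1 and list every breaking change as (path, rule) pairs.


each type pair in Ticket: writer, then reader
backward on Ticket — v2 reading data written by v1:
  codes has no writer counterpart
  Contact -> Contact, writer required: audit aligns to audit
  float32 -> float32, writer required: rating aligns to rating
  int32 -> int32, writer required: id aligns to id
  codes (writer side), unknown to reader
  int32 -> int32, writer optional: audit.age aligns to audit.age
  bool -> bool, writer optional: audit.active aligns to audit.active
  bytes -> bytes, writer optional: audit.payload aligns to audit.payload
  audit.verified has no writer counterpart
  audit.seq (writer side), unknown to reader
  nothing fires on Ticket: backward is COMPATIBLE
forward on Ticket — v1 reading data written by v2:
  codes has no writer counterpart
  Contact -> Contact, writer required: audit aligns to audit
  float32 -> float32, writer required: rating aligns to rating
  int32 -> int32, writer required: id aligns to id
  codes (writer side), unknown to reader
  audit.seq has no writer counterpart
  int32 -> int32, writer optional: audit.age aligns to audit.age
  bool -> bool, writer optional: audit.active aligns to audit.active
  bytes -> bytes, writer optional: audit.payload aligns to audit.payload
  audit.verified (writer side), unknown to reader
  nothing fires on Ticket: forward is COMPATIBLE

backward: COMPATIBLE []; forward: COMPATIBLE []


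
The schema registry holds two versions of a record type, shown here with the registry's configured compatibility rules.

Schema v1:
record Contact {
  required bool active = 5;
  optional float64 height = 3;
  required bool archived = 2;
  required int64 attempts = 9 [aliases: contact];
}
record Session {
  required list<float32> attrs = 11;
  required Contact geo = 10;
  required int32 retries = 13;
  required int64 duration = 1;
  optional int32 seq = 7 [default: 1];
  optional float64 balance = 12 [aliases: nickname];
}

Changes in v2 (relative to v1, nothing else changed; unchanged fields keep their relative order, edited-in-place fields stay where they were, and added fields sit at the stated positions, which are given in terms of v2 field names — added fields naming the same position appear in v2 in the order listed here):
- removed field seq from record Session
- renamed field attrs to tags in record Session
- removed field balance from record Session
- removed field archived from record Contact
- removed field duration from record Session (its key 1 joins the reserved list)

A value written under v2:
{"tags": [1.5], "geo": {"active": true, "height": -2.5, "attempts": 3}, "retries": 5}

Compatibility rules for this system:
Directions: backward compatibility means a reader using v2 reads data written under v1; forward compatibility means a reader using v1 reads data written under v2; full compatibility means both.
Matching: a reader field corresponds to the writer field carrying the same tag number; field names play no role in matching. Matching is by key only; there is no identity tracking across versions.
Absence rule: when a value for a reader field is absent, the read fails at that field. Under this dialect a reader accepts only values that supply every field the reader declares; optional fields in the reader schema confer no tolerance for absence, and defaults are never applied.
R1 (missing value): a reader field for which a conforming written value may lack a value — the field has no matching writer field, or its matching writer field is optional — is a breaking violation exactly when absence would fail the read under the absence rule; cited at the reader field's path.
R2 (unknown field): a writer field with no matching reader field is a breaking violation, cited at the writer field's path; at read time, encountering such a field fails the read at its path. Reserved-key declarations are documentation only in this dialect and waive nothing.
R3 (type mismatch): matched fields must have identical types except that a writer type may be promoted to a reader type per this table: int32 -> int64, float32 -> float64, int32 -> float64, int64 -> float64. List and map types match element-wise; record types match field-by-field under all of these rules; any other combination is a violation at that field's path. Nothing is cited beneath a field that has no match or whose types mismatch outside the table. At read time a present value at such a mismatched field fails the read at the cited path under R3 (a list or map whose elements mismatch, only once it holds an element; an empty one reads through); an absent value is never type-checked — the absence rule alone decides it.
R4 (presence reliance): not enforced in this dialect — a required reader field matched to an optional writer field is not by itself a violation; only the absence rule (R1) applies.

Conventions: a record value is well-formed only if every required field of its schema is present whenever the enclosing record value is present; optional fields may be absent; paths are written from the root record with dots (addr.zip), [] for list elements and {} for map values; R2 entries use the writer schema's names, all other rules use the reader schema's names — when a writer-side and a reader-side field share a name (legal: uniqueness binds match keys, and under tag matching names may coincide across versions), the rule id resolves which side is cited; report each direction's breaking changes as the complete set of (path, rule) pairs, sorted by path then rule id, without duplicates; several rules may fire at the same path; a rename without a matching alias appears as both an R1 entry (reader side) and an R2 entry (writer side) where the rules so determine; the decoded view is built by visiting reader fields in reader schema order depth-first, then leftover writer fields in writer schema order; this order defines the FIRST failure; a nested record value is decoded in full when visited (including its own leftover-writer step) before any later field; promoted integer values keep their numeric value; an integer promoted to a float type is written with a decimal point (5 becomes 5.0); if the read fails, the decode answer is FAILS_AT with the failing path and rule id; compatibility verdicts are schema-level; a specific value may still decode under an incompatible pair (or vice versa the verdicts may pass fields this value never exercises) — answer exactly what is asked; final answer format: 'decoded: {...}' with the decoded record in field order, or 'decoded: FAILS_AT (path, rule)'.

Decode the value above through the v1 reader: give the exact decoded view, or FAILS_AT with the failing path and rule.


decoded: FAILS_AT (geo.archived, R1)

each type pair in Session: writer, then reader
decode (reader v1):
  attrs := [1.5] (from writer tags)
  geo.active := true
  geo.height := -2.5
  read fails at geo.archived under R1 (no fill)
  => FAILS_AT (geo.archived, R1)
remaining Session differences; none change what is asked:
  removed field seq from record Session -> affects the rule determinations only; this particular Session value decodes identically
  renamed field attrs to tags in record Session -> triggers nothing under the printed rules; the Session answer is the same either way
  removed field balance from record Session -> affects the rule determinations only; this particular Session value decodes identically
  removed field duration from record Session (its key 1 joins the reserved list) -> affects the rule determinations only; this particular Session value decodes identically
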